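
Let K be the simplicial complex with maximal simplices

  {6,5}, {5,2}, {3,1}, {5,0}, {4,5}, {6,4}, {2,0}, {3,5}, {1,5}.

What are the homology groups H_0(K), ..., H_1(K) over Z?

H_0 ≅ Z,  H_1 ≅ Z^3.

Take the total order 0 < 1 < 2 < 3 < 4 < 5 < 6 on the vertex set. Then K (dimension 1) consists of the simplices:

  0-simplices (7): [0], [1], [2], [3], [4], [5], [6]
  1-simplices (9): [0,2], [0,5], [1,3], [1,5], [2,5], [3,5], [4,5], [4,6], [5,6]

so the chain groups are C_0 ≅ Z^7, C_1 ≅ Z^9.

Boundary ∂_1: C_1 → C_0 is given by ∂[p,q] = [q] − [p]. For instance
  ∂[2,5] = [5] − [2].
The resulting 7×9 matrix has rank 6, and its Smith normal form has invariant factors (1,1,1,1,1,1).

Computing H_k = (kernel of ∂_k) / (image of ∂_{k+1}):

  H_0: rank C_0 − rank ∂_1 = 7 − 6 = 1, and the invariant factors of ∂_1 are all 1, so H_0 ≅ Z.
  H_1: rank ker ∂_1 − rank ∂_2 = (9 − 6) − 0 = 3, and there is no ∂_2, so H_1 ≅ Z^3.

As a check, the Euler characteristic is 7 − 9 = -2, which agrees with 1 − 3 = -2.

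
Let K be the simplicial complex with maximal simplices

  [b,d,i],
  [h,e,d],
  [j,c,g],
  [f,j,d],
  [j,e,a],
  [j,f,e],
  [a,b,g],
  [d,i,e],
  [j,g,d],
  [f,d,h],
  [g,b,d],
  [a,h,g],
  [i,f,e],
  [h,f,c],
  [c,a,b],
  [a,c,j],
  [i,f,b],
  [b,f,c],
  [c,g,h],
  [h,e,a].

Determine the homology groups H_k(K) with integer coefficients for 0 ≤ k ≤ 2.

Fix the vertex order a < b < c < d < e < f < g < h < i < j and write every simplex with vertices in increasing order. Then dim K = 2 and the simplices of K are:

  0-simplices (10): a, b, c, d, e, f, g, h, i, j
  1-simplices (30): ab, ac, ae, ag, ah, aj, bc, bd, bf, bg, bi, cf, cg, ch, cj, de, df, dg, dh, di, dj, ef, eh, ei, ej, fh, fi, fj, gh, gj
  2-simplices (20): abc, abg, acj, aeh, aej, agh, bcf, bdg, bdi, bfi, cfh, cgh, cgj, deh, dei, dfh, dfj, dgj, efi, efj

so the chain groups are C_0 ≅ Z^10, C_1 ≅ Z^30, C_2 ≅ Z^20.

∂_1: C_1 → C_0 is given by ∂[p,q] = [q] − [p]. For instance
  ∂ac = c − a.
The resulting 10×30 matrix has rank 9, and its Smith normal form has invariant factors (1,1,1,1,1,1,1,1,1).

The boundary map ∂_2: C_2 → C_1 sends each 2-simplex [p,q,r] to [q,r] − [p,r] + [p,q]. For instance
  ∂agh = gh − ah + ag,
  ∂bcf = cf − bf + bc.
The 30×20 boundary matrix has rank 20 and Smith normal form diag(1,1,1,1,1,1,1,1,1,1,1,1,1,1,1,1,1,1,1,2).

From H_k ≅ ker(∂_k) / im(∂_{k+1}) we obtain:

  H_0: rank C_0 − rank ∂_1 = 10 − 9 = 1, and the invariant factors of ∂_1 are all 1, so H_0 = Z.
  H_1: rank ker ∂_1 − rank ∂_2 = (30 − 9) − 20 = 1, and ∂_2 has invariant factor 2 > 1, so H_1 = Z ⊕ Z/2.
  H_2: rank ker ∂_2 − rank ∂_3 = (20 − 20) − 0 = 0, and there is no ∂_3, so H_2 = 0.

H_0 ≅ Z,  H_1 ≅ Z ⊕ Z/2,  H_2 = 0.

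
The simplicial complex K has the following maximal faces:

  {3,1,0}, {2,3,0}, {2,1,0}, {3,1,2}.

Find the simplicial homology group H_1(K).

K has 4 vertices, 6 edges, 4 triangles.
rank ∂_1 = 3, rank ∂_2 = 3 ⇒ b_1 = 6 − 3 − 3 = 0; all invariant factors of ∂_2 are 1 so no torsion. So H_1 ≅ 0.

H_1 ≅ 0.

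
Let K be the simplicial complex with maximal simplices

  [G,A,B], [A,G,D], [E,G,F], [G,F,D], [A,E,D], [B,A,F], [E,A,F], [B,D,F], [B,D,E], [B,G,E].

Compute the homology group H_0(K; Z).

K has 6 vertices, 15 edges, 10 triangles.
rank ∂_0 = 0, rank ∂_1 = 5 ⇒ b_0 = 6 − 0 − 5 = 1; all invariant factors of ∂_1 are 1 so no torsion. So H_0 ≅ Z.

H_0 = Z.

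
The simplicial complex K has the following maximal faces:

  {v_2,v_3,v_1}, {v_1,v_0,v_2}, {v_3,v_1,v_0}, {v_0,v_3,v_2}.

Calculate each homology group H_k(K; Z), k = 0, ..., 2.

H_0 = Z,  H_1 = 0,  H_2 = Z.

Fix the vertex order v_0 < v_1 < v_2 < v_3 and write every simplex with vertices in increasing order. Then dim K = 2 and the simplices of K are:

  0-simplices (4): [v_0], [v_1], [v_2], [v_3]
  1-simplices (6): [v_0,v_1], [v_0,v_2], [v_0,v_3], [v_1,v_2], [v_1,v_3], [v_2,v_3]
  2-simplices (4): [v_0,v_1,v_2], [v_0,v_1,v_3], [v_0,v_2,v_3], [v_1,v_2,v_3]

Hence C_0 ≅ Z^4, C_1 ≅ Z^6, C_2 ≅ Z^4.

The boundary map ∂_1: C_1 → C_0 is given by ∂[p,q] = [q] − [p]. For instance
  ∂[v_1,v_2] = [v_2] − [v_1].
The 4×6 boundary matrix has rank 3 and Smith normal form diag(1,1,1).

The boundary map ∂_2: C_2 → C_1 sends each 2-simplex [p,q,r] to [q,r] − [p,r] + [p,q]. For instance
  ∂[v_1,v_2,v_3] = [v_2,v_3] − [v_1,v_3] + [v_1,v_2],
  ∂[v_0,v_1,v_3] = [v_1,v_3] − [v_0,v_3] + [v_0,v_1].
The resulting 6×4 matrix has rank 3, and its Smith normal form has invariant factors (1,1,1).

Computing H_k = (kernel of ∂_k) / (image of ∂_{k+1}):

  H_0: rank C_0 − rank ∂_1 = 4 − 3 = 1, and the invariant factors of ∂_1 are all 1, so H_0 = Z.
  H_1: rank ker ∂_1 − rank ∂_2 = (6 − 3) − 3 = 0, and the invariant factors of ∂_2 are all 1, so H_1 = 0.
  H_2: rank ker ∂_2 − rank ∂_3 = (4 − 3) − 0 = 1, and there is no ∂_3, so H_2 = Z.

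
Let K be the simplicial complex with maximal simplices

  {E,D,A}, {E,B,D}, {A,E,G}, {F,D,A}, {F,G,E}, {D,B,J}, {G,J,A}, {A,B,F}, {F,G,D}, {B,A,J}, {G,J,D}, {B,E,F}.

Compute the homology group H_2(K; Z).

H_2 ≅ 0.

We work with the vertex ordering A < B < D < E < F < G < J. The simplices of K, each written with vertices in increasing order, are:

  0-simplices (7): A, B, D, E, F, G, J
  1-simplices (18): AB, AD, AE, AF, AG, AJ, BD, BE, BF, BJ, DE, DF, DG, DJ, EF, EG, FG, GJ
  2-simplices (12): ABF, ABJ, ADE, ADF, AEG, AGJ, BDE, BDJ, BEF, DFG, DGJ, EFG

so the chain groups are C_0 ≅ Z^7, C_1 ≅ Z^18, C_2 ≅ Z^12.

∂_1: C_1 → C_0 sends each edge [p,q] (with p < q) to q − p.
The 7×18 boundary matrix has rank 6 and Smith normal form diag(1,1,1,1,1,1).

∂_2: C_2 → C_1 maps a triangle to the signed sum of its edges. For instance
  ∂EFG = FG − EG + EF,
  ∂ADE = DE − AE + AD.
As a 18×12 matrix over Z this has rank 12, with invariant factors (1,1,1,1,1,1,1,1,1,1,1,2).

Now H_k = ker ∂_k / im ∂_{k+1}, so:

  H_2: rank ker ∂_2 − rank ∂_3 = (12 − 12) − 0 = 0, and there is no ∂_3, so H_2 ≅ 0.

(K is a triangulation of the real projective plane RP^2.)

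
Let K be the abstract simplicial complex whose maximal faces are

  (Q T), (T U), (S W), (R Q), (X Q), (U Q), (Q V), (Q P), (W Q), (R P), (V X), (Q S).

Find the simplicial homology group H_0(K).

H_0 ≅ Z.

K has 9 vertices, 12 edges.
rank ∂_0 = 0, rank ∂_1 = 8 ⇒ b_0 = 9 − 0 − 8 = 1; all invariant factors of ∂_1 are 1 so no torsion. So H_0 ≅ Z.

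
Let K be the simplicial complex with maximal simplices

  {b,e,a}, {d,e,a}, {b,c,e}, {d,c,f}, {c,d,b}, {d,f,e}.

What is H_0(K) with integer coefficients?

Take the total order a < b < c < d < e < f on the vertex set. Then K (dimension 2) consists of the simplices:

  0-simplices (6): a, b, c, d, e, f
  1-simplices (12): ab, ad, ae, bc, bd, be, cd, ce, cf, de, df, ef
  2-simplices (6): abe, ade, bcd, bce, cdf, def

giving chain groups C_0 ≅ Z^6, C_1 ≅ Z^12, C_2 ≅ Z^6.

∂_1: C_1 → C_0 maps an edge to its endpoints' difference, ∂[p,q] = q − p. For instance
  ∂be = e − b.
The 6×12 boundary matrix has rank 5 and Smith normal form diag(1,1,1,1,1).

The boundary map ∂_2: C_2 → C_1 acts by ∂[p,q,r] = [q,r] − [p,r] + [p,q]. For instance
  ∂cdf = df − cf + cd,
  ∂abe = be − ae + ab.
As a 12×6 matrix over Z this has rank 6, with invariant factors (1,1,1,1,1,1).

From H_k ≅ ker(∂_k) / im(∂_{k+1}) we obtain:

  H_0: rank C_0 − rank ∂_1 = 6 − 5 = 1, and the invariant factors of ∂_1 are all 1, so H_0 ≅ Z.

H_0 = Z.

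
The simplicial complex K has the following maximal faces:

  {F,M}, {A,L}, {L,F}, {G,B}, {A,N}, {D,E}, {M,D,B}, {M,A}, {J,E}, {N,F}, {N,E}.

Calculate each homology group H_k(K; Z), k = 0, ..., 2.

Fix the vertex order A < B < D < E < F < G < J < L < M < N and write every simplex with vertices in increasing order. Then dim K = 2 and the simplices of K are:

  0-simplices (10): A, B, D, E, F, G, J, L, M, N
  1-simplices (13): AL, AM, AN, BD, BG, BM, DE, DM, EJ, EN, FL, FM, FN
  2-simplices (1): BDM

giving chain groups C_0 ≅ Z^10, C_1 ≅ Z^13, C_2 ≅ Z^1.

∂_1: C_1 → C_0 maps an edge to its endpoints' difference, ∂[p,q] = q − p.
The resulting 10×13 matrix has rank 9, and its Smith normal form has invariant factors (1,1,1,1,1,1,1,1,1).

∂_2: C_2 → C_1 maps a triangle to the signed sum of its edges. For instance
  ∂BDM = DM − BM + BD.
This gives a 13×1 integer matrix of rank 1; reducing to Smith normal form yields diagonal entries (1).

Reading off H_k = ker ∂_k / im ∂_{k+1}:

  H_0: rank C_0 − rank ∂_1 = 10 − 9 = 1, and the invariant factors of ∂_1 are all 1, so H_0 ≅ Z.
  H_1: rank ker ∂_1 − rank ∂_2 = (13 − 9) − 1 = 3, and the invariant factors of ∂_2 are all 1, so H_1 ≅ Z^3.
  H_2: rank ker ∂_2 − rank ∂_3 = (1 − 1) − 0 = 0, and there is no ∂_3, so H_2 ≅ 0.

As a check, the Euler characteristic is 10 − 13 + 1 = -2, which agrees with 1 − 3 + 0 = -2.

H_0 = Z,  H_1 = Z^3,  H_2 = 0.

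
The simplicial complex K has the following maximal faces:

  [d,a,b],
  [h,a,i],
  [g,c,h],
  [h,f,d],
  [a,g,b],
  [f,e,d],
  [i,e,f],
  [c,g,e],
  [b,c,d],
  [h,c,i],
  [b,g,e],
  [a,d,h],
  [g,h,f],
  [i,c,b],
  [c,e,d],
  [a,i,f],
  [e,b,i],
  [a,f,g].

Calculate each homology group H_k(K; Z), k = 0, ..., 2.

We work with the vertex ordering a < b < c < d < e < f < g < h < i. The simplices of K, each written with vertices in increasing order, are:

  0-simplices (9): a, b, c, d, e, f, g, h, i
  1-simplices (27): ab, ad, af, ag, ah, ai, bc, bd, be, bg, bi, cd, ce, cg, ch, ci, de, df, dh, ef, eg, ei, fg, fh, fi, gh, hi
  2-simplices (18): abd, abg, adh, afg, afi, ahi, bcd, bci, beg, bei, cde, ceg, cgh, chi, def, dfh, efi, fgh

Hence C_0 ≅ Z^9, C_1 ≅ Z^27, C_2 ≅ Z^18.

∂_1: C_1 → C_0 maps an edge to its endpoints' difference, ∂[p,q] = q − p.
As a 9×27 matrix over Z this has rank 8, with invariant factors (1,1,1,1,1,1,1,1).

The boundary map ∂_2: C_2 → C_1 sends each 2-simplex [p,q,r] to [q,r] − [p,r] + [p,q]. For instance
  ∂beg = eg − bg + be,
  ∂ahi = hi − ai + ah.
The 27×18 boundary matrix has rank 18 and Smith normal form diag(1,1,1,1,1,1,1,1,1,1,1,1,1,1,1,1,1,2).

Reading off H_k = ker ∂_k / im ∂_{k+1}:

  H_0: rank C_0 − rank ∂_1 = 9 − 8 = 1, and the invariant factors of ∂_1 are all 1, so H_0 = Z.
  H_1: rank ker ∂_1 − rank ∂_2 = (27 − 8) − 18 = 1, and ∂_2 has invariant factor 2 > 1, so H_1 = Z ⊕ Z/2.
  H_2: rank ker ∂_2 − rank ∂_3 = (18 − 18) − 0 = 0, and there is no ∂_3, so H_2 = 0.

H_0 = Z,  H_1 = Z ⊕ Z/2,  H_2 = 0.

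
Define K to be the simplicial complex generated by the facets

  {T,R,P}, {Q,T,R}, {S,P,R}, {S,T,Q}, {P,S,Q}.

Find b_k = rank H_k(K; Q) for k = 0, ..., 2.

Fix the vertex order P < Q < R < S < T and write every simplex with vertices in increasing order. Then dim K = 2 and the simplices of K are:

  0-simplices (5): P, Q, R, S, T
  1-simplices (10): PQ, PR, PS, PT, QR, QS, QT, RS, RT, ST
  2-simplices (5): PQS, PRS, PRT, QRT, QST

so the chain groups are C_0 ≅ Z^5, C_1 ≅ Z^10, C_2 ≅ Z^5.

The boundary map ∂_1: C_1 → C_0 sends each edge [p,q] (with p < q) to q − p.
This gives a 5×10 integer matrix of rank 4; reducing to Smith normal form yields diagonal entries (1,1,1,1).

The boundary map ∂_2: C_2 → C_1 sends each 2-simplex [p,q,r] to [q,r] − [p,r] + [p,q]. For instance
  ∂PRT = RT − PT + PR,
  ∂PQS = QS − PS + PQ.
This gives a 10×5 integer matrix of rank 5; reducing to Smith normal form yields diagonal entries (1,1,1,1,1).

Computing H_k = (kernel of ∂_k) / (image of ∂_{k+1}):

  H_0: rank C_0 − rank ∂_1 = 5 − 4 = 1, and the invariant factors of ∂_1 are all 1, so H_0 = Z.
  H_1: rank ker ∂_1 − rank ∂_2 = (10 − 4) − 5 = 1, and the invariant factors of ∂_2 are all 1, so H_1 = Z.
  H_2: rank ker ∂_2 − rank ∂_3 = (5 − 5) − 0 = 0, and there is no ∂_3, so H_2 = 0.

As a check, the Euler characteristic is 5 − 10 + 5 = 0, which agrees with 1 − 1 + 0 = 0.

Hence the Betti numbers are b_0 = 1, b_1 = 1, b_2 = 0.

b_0 = 1, b_1 = 1, b_2 = 0.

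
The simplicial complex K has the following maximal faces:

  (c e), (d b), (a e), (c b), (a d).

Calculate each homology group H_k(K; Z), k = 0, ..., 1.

Fix the vertex order a < b < c < d < e and write every simplex with vertices in increasing order. Then dim K = 1 and the simplices of K are:

  0-simplices (5): a, b, c, d, e
  1-simplices (5): ad, ae, bc, bd, ce

so the chain groups are C_0 ≅ Z^5, C_1 ≅ Z^5.

∂_1: C_1 → C_0 is given by ∂[p,q] = [q] − [p].
This gives a 5×5 integer matrix of rank 4; reducing to Smith normal form yields diagonal entries (1,1,1,1).

Computing H_k = (kernel of ∂_k) / (image of ∂_{k+1}):

  H_0: rank C_0 − rank ∂_1 = 5 − 4 = 1, and the invariant factors of ∂_1 are all 1, so H_0 ≅ Z.
  H_1: rank ker ∂_1 − rank ∂_2 = (5 − 4) − 0 = 1, and there is no ∂_2, so H_1 ≅ Z.

H_0 ≅ Z,  H_1 ≅ Z.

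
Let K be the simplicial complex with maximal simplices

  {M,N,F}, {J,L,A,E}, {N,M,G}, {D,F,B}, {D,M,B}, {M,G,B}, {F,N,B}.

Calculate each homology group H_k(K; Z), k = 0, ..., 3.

H_0 = Z^2,  H_1 = Z,  H_2 = 0,  H_3 = 0.

Order the vertices as A < B < D < E < F < G < J < L < M < N. Listing each simplex with vertices in this order, K has dimension 3 with simplices:

  0-simplices (10): A, B, D, E, F, G, J, L, M, N
  1-simplices (18): AE, AJ, AL, BD, BF, BG, BM, BN, DF, DM, EJ, EL, FM, FN, GM, GN, JL, MN
  2-simplices (10): AEJ, AEL, AJL, BDF, BDM, BFN, BGM, EJL, FMN, GMN
  3-simplices (1): AEJL

so the chain groups are C_0 ≅ Z^10, C_1 ≅ Z^18, C_2 ≅ Z^10, C_3 ≅ Z^1.

∂_1: C_1 → C_0 is given by ∂[p,q] = [q] − [p]. For instance
  ∂DM = M − D.
The 10×18 boundary matrix has rank 8 and Smith normal form diag(1,1,1,1,1,1,1,1).

∂_2: C_2 → C_1 maps a triangle to the signed sum of its edges. For instance
  ∂FMN = MN − FN + FM,
  ∂AEL = EL − AL + AE.
The resulting 18×10 matrix has rank 9, and its Smith normal form has invariant factors (1,1,1,1,1,1,1,1,1).

Boundary ∂_3: C_3 → C_2 sends each 3-simplex σ to the alternating sum Σ_i (−1)^i (σ with its i-th vertex removed). For instance
  ∂AEJL = EJL − AJL + AEL − AEJ.
This gives a 10×1 integer matrix of rank 1; reducing to Smith normal form yields diagonal entries (1).

Reading off H_k = ker ∂_k / im ∂_{k+1}:

  H_0: rank C_0 − rank ∂_1 = 10 − 8 = 2, and the invariant factors of ∂_1 are all 1, so H_0 = Z^2.
  H_1: rank ker ∂_1 − rank ∂_2 = (18 − 8) − 9 = 1, and the invariant factors of ∂_2 are all 1, so H_1 = Z.
  H_2: rank ker ∂_2 − rank ∂_3 = (10 − 9) − 1 = 0, and the invariant factors of ∂_3 are all 1, so H_2 = 0.
  H_3: rank ker ∂_3 − rank ∂_4 = (1 − 1) − 0 = 0, and there is no ∂_4, so H_3 = 0.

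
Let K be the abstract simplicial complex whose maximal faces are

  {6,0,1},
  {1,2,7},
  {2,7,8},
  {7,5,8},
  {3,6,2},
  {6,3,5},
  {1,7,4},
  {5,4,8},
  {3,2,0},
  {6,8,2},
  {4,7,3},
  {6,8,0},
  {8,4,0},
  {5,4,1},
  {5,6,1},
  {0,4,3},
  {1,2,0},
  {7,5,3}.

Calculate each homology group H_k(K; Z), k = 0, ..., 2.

H_0 ≅ Z,  H_1 ≅ Z ⊕ Z/2,  H_2 = 0.

We work with the vertex ordering 0 < 1 < 2 < 3 < 4 < 5 < 6 < 7 < 8. The simplices of K, each written with vertices in increasing order, are:

  0-simplices (9): [0], [1], [2], [3], [4], [5], [6], [7], [8]
  1-simplices (27): (27 of them)
  2-simplices (18): [0,1,2], [0,1,6], [0,2,3], [0,3,4], [0,4,8], [0,6,8], [1,2,7], [1,4,5], [1,4,7], [1,5,6], [2,3,6], [2,6,8], [2,7,8], [3,4,7], [3,5,6], [3,5,7], [4,5,8], [5,7,8]

Hence C_0 ≅ Z^9, C_1 ≅ Z^27, C_2 ≅ Z^18.

Boundary ∂_1: C_1 → C_0 maps an edge to its endpoints' difference, ∂[p,q] = q − p. For instance
  ∂[0,6] = [6] − [0].
The resulting 9×27 matrix has rank 8, and its Smith normal form has invariant factors (1,1,1,1,1,1,1,1).

∂_2: C_2 → C_1 maps a triangle to the signed sum of its edges. For instance
  ∂[3,4,7] = [4,7] − [3,7] + [3,4],
  ∂[3,5,7] = [5,7] − [3,7] + [3,5].
As a 27×18 matrix over Z this has rank 18, with invariant factors (1,1,1,1,1,1,1,1,1,1,1,1,1,1,1,1,1,2).

Now H_k = ker ∂_k / im ∂_{k+1}, so:

  H_0: rank C_0 − rank ∂_1 = 9 − 8 = 1, and the invariant factors of ∂_1 are all 1, so H_0 ≅ Z.
  H_1: rank ker ∂_1 − rank ∂_2 = (27 − 8) − 18 = 1, and ∂_2 has invariant factor 2 > 1, so H_1 ≅ Z ⊕ Z/2.
  H_2: rank ker ∂_2 − rank ∂_3 = (18 − 18) − 0 = 0, and there is no ∂_3, so H_2 ≅ 0.

As a check, the Euler characteristic is 9 − 27 + 18 = 0, which agrees with 1 − 1 + 0 = 0.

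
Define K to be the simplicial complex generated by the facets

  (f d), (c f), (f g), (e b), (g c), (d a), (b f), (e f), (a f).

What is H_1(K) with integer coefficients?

Take the total order a < b < c < d < e < f < g on the vertex set. Then K (dimension 1) consists of the simplices:

  0-simplices (7): a, b, c, d, e, f, g
  1-simplices (9): ad, af, be, bf, cf, cg, df, ef, fg

Hence C_0 ≅ Z^7, C_1 ≅ Z^9.

∂_1: C_1 → C_0 is given by ∂[p,q] = [q] − [p]. For instance
  ∂cf = f − c.
The 7×9 boundary matrix has rank 6 and Smith normal form diag(1,1,1,1,1,1).

From H_k ≅ ker(∂_k) / im(∂_{k+1}) we obtain:

  H_1: rank ker ∂_1 − rank ∂_2 = (9 − 6) − 0 = 3, and there is no ∂_2, so H_1 ≅ Z^3.

(K is a triangulation of a wedge of 3 circles.)

H_1 ≅ Z^3.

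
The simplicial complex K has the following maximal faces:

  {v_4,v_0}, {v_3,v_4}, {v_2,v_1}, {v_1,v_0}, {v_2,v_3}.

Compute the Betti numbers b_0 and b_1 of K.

b_0 = 1, b_1 = 1.

Order the vertices as v_0 < v_1 < v_2 < v_3 < v_4. Listing each simplex with vertices in this order, K has dimension 1 with simplices:

  0-simplices (5): [v_0], [v_1], [v_2], [v_3], [v_4]
  1-simplices (5): [v_0,v_1], [v_0,v_4], [v_1,v_2], [v_2,v_3], [v_3,v_4]

Hence C_0 ≅ Z^5, C_1 ≅ Z^5.

Boundary ∂_1: C_1 → C_0 maps an edge to its endpoints' difference, ∂[p,q] = q − p. For instance
  ∂[v_3,v_4] = [v_4] − [v_3].
The resulting 5×5 matrix has rank 4, and its Smith normal form has invariant factors (1,1,1,1).

Now H_k = ker ∂_k / im ∂_{k+1}, so:

  H_0: rank C_0 − rank ∂_1 = 5 − 4 = 1, and the invariant factors of ∂_1 are all 1, so H_0 = Z.
  H_1: rank ker ∂_1 − rank ∂_2 = (5 − 4) − 0 = 1, and there is no ∂_2, so H_1 = Z.

(K is a triangulation of the circle S^1.)

Hence the Betti numbers are b_0 = 1, b_1 = 1.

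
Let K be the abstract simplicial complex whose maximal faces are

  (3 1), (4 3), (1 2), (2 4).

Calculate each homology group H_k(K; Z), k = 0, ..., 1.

We work with the vertex ordering 1 < 2 < 3 < 4. The simplices of K, each written with vertices in increasing order, are:

  0-simplices (4): [1], [2], [3], [4]
  1-simplices (4): [1,2], [1,3], [2,4], [3,4]

so the chain groups are C_0 ≅ Z^4, C_1 ≅ Z^4.

∂_1: C_1 → C_0 maps an edge to its endpoints' difference, ∂[p,q] = q − p.
As a 4×4 matrix over Z this has rank 3, with invariant factors (1,1,1).

Now H_k = ker ∂_k / im ∂_{k+1}, so:

  H_0: rank C_0 − rank ∂_1 = 4 − 3 = 1, and the invariant factors of ∂_1 are all 1, so H_0 = Z.
  H_1: rank ker ∂_1 − rank ∂_2 = (4 − 3) − 0 = 1, and there is no ∂_2, so H_1 = Z.

(K is a triangulation of the circle S^1.)

H_0 = Z,  H_1 = Z.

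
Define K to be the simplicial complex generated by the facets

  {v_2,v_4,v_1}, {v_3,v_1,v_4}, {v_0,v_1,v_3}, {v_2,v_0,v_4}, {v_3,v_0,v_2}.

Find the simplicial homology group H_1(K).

Take the total order v_0 < v_1 < v_2 < v_3 < v_4 on the vertex set. Then K (dimension 2) consists of the simplices:

  0-simplices (5): [v_0], [v_1], [v_2], [v_3], [v_4]
  1-simplices (10): [v_0,v_1], [v_0,v_2], [v_0,v_3], [v_0,v_4], [v_1,v_2], [v_1,v_3], [v_1,v_4], [v_2,v_3], [v_2,v_4], [v_3,v_4]
  2-simplices (5): [v_0,v_1,v_3], [v_0,v_2,v_3], [v_0,v_2,v_4], [v_1,v_2,v_4], [v_1,v_3,v_4]

giving chain groups C_0 ≅ Z^5, C_1 ≅ Z^10, C_2 ≅ Z^5.

The boundary map ∂_1: C_1 → C_0 is given by ∂[p,q] = [q] − [p].
The resulting 5×10 matrix has rank 4, and its Smith normal form has invariant factors (1,1,1,1).

Boundary ∂_2: C_2 → C_1 acts by ∂[p,q,r] = [q,r] − [p,r] + [p,q]. For instance
  ∂[v_0,v_2,v_4] = [v_2,v_4] − [v_0,v_4] + [v_0,v_2],
  ∂[v_1,v_3,v_4] = [v_3,v_4] − [v_1,v_4] + [v_1,v_3].
As a 10×5 matrix over Z this has rank 5, with invariant factors (1,1,1,1,1).

Now H_k = ker ∂_k / im ∂_{k+1}, so:

  H_1: rank ker ∂_1 − rank ∂_2 = (10 − 4) − 5 = 1, and the invariant factors of ∂_2 are all 1, so H_1 = Z.

(K is a triangulation of the Möbius band.)

H_1 ≅ Z.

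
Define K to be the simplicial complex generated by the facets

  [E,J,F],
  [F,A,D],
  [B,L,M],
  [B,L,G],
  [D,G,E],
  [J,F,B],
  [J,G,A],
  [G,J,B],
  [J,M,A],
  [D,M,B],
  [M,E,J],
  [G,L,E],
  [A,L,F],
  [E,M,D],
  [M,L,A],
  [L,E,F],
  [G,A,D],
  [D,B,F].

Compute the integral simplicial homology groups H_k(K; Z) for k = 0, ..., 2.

Fix the vertex order A < B < D < E < F < G < J < L < M and write every simplex with vertices in increasing order. Then dim K = 2 and the simplices of K are:

  0-simplices (9): A, B, D, E, F, G, J, L, M
  1-simplices (27): AD, AF, AG, AJ, AL, AM, BD, BF, BG, BJ, BL, BM, DE, DF, DG, DM, EF, EG, EJ, EL, EM, FJ, FL, GJ, GL, JM, LM
  2-simplices (18): ADF, ADG, AFL, AGJ, AJM, ALM, BDF, BDM, BFJ, BGJ, BGL, BLM, DEG, DEM, EFJ, EFL, EGL, EJM

giving chain groups C_0 ≅ Z^9, C_1 ≅ Z^27, C_2 ≅ Z^18.

Boundary ∂_1: C_1 → C_0 maps an edge to its endpoints' difference, ∂[p,q] = q − p. For instance
  ∂GJ = J − G.
The 9×27 boundary matrix has rank 8 and Smith normal form diag(1,1,1,1,1,1,1,1).

The boundary map ∂_2: C_2 → C_1 sends each 2-simplex [p,q,r] to [q,r] − [p,r] + [p,q]. For instance
  ∂DEG = EG − DG + DE,
  ∂AJM = JM − AM + AJ.
The 27×18 boundary matrix has rank 17 and Smith normal form diag(1,1,1,1,1,1,1,1,1,1,1,1,1,1,1,1,1).

Reading off H_k = ker ∂_k / im ∂_{k+1}:

  H_0: rank C_0 − rank ∂_1 = 9 − 8 = 1, and the invariant factors of ∂_1 are all 1, so H_0 ≅ Z.
  H_1: rank ker ∂_1 − rank ∂_2 = (27 − 8) − 17 = 2, and the invariant factors of ∂_2 are all 1, so H_1 ≅ Z^2.
  H_2: rank ker ∂_2 − rank ∂_3 = (18 − 17) − 0 = 1, and there is no ∂_3, so H_2 ≅ Z.

As a check, the Euler characteristic is 9 − 27 + 18 = 0, which agrees with 1 − 2 + 1 = 0.

H_0 ≅ Z,  H_1 ≅ Z^2,  H_2 ≅ Z.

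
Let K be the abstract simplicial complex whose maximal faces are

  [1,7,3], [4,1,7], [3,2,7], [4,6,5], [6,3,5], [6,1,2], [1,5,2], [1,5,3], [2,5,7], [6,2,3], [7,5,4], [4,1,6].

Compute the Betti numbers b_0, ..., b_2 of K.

Take the total order 1 < 2 < 3 < 4 < 5 < 6 < 7 on the vertex set. Then K (dimension 2) consists of the simplices:

  0-simplices (7): [1], [2], [3], [4], [5], [6], [7]
  1-simplices (18): [1,2], [1,3], [1,4], [1,5], [1,6], [1,7], [2,3], [2,5], [2,6], [2,7], [3,5], [3,6], [3,7], [4,5], [4,6], [4,7], [5,6], [5,7]
  2-simplices (12): [1,2,5], [1,2,6], [1,3,5], [1,3,7], [1,4,6], [1,4,7], [2,3,6], [2,3,7], [2,5,7], [3,5,6], [4,5,6], [4,5,7]

giving chain groups C_0 ≅ Z^7, C_1 ≅ Z^18, C_2 ≅ Z^12.

Boundary ∂_1: C_1 → C_0 maps an edge to its endpoints' difference, ∂[p,q] = q − p.
This gives a 7×18 integer matrix of rank 6; reducing to Smith normal form yields diagonal entries (1,1,1,1,1,1).

∂_2: C_2 → C_1 acts by ∂[p,q,r] = [q,r] − [p,r] + [p,q]. For instance
  ∂[2,3,7] = [3,7] − [2,7] + [2,3],
  ∂[2,5,7] = [5,7] − [2,7] + [2,5].
This gives a 18×12 integer matrix of rank 12; reducing to Smith normal form yields diagonal entries (1,1,1,1,1,1,1,1,1,1,1,2).

Reading off H_k = ker ∂_k / im ∂_{k+1}:

  H_0: rank C_0 − rank ∂_1 = 7 − 6 = 1, and the invariant factors of ∂_1 are all 1, so H_0 ≅ Z.
  H_1: rank ker ∂_1 − rank ∂_2 = (18 − 6) − 12 = 0, and ∂_2 has invariant factor 2 > 1, so H_1 ≅ Z/2Z.
  H_2: rank ker ∂_2 − rank ∂_3 = (12 − 12) − 0 = 0, and there is no ∂_3, so H_2 ≅ 0.

Hence the Betti numbers are b_0 = 1, b_1 = 0, b_2 = 0.

b_0 = 1, b_1 = 0, b_2 = 0.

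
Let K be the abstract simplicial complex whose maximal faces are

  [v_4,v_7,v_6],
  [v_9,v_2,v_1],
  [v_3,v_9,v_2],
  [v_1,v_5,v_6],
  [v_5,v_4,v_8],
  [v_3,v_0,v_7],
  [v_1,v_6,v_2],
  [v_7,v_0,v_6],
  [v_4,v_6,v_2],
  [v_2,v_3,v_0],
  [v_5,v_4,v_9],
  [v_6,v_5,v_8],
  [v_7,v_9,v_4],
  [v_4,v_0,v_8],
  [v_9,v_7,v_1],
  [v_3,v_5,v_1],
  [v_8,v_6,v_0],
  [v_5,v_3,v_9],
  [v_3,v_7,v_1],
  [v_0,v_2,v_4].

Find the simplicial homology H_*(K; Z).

H_0 ≅ Z,  H_1 ≅ Z ⊕ Z/2,  H_2 = 0.

Order the vertices as v_0 < v_1 < v_2 < v_3 < v_4 < v_5 < v_6 < v_7 < v_8 < v_9. Listing each simplex with vertices in this order, K has dimension 2 with simplices:

  0-simplices (10): [v_0], [v_1], [v_2], [v_3], [v_4], [v_5], [v_6], [v_7], [v_8], [v_9]
  1-simplices (30): (30 of them)
  2-simplices (20): (20 of them)

Hence C_0 ≅ Z^10, C_1 ≅ Z^30, C_2 ≅ Z^20.

The boundary map ∂_1: C_1 → C_0 maps an edge to its endpoints' difference, ∂[p,q] = q − p.
The resulting 10×30 matrix has rank 9, and its Smith normal form has invariant factors (1,1,1,1,1,1,1,1,1).

Boundary ∂_2: C_2 → C_1 maps a triangle to the signed sum of its edges. For instance
  ∂[v_1,v_5,v_6] = [v_5,v_6] − [v_1,v_6] + [v_1,v_5],
  ∂[v_2,v_4,v_6] = [v_4,v_6] − [v_2,v_6] + [v_2,v_4].
As a 30×20 matrix over Z this has rank 20, with invariant factors (1,1,1,1,1,1,1,1,1,1,1,1,1,1,1,1,1,1,1,2).

From H_k ≅ ker(∂_k) / im(∂_{k+1}) we obtain:

  H_0: rank C_0 − rank ∂_1 = 10 − 9 = 1, and the invariant factors of ∂_1 are all 1, so H_0 ≅ Z.
  H_1: rank ker ∂_1 − rank ∂_2 = (30 − 9) − 20 = 1, and ∂_2 has invariant factor 2 > 1, so H_1 ≅ Z ⊕ Z/2.
  H_2: rank ker ∂_2 − rank ∂_3 = (20 − 20) − 0 = 0, and there is no ∂_3, so H_2 ≅ 0.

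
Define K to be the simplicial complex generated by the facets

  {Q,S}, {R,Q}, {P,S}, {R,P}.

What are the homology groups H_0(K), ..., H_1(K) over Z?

H_0 ≅ Z,  H_1 ≅ Z.

Fix the vertex order P < Q < R < S and write every simplex with vertices in increasing order. Then dim K = 1 and the simplices of K are:

  0-simplices (4): P, Q, R, S
  1-simplices (4): PR, PS, QR, QS

Hence C_0 ≅ Z^4, C_1 ≅ Z^4.

∂_1: C_1 → C_0 maps an edge to its endpoints' difference, ∂[p,q] = q − p. For instance
  ∂PS = S − P.
This gives a 4×4 integer matrix of rank 3; reducing to Smith normal form yields diagonal entries (1,1,1).

Now H_k = ker ∂_k / im ∂_{k+1}, so:

  H_0: rank C_0 − rank ∂_1 = 4 − 3 = 1, and the invariant factors of ∂_1 are all 1, so H_0 ≅ Z.
  H_1: rank ker ∂_1 − rank ∂_2 = (4 − 3) − 0 = 1, and there is no ∂_2, so H_1 ≅ Z.

As a check, the Euler characteristic is 4 − 4 = 0, which agrees with 1 − 1 = 0.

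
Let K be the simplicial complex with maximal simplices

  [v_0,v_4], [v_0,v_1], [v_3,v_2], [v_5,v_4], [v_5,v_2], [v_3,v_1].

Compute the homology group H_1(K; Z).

K has 6 vertices, 6 edges.
rank ∂_1 = 5, rank ∂_2 = 0 ⇒ b_1 = 6 − 5 − 0 = 1. So H_1 = Z.

H_1 = Z.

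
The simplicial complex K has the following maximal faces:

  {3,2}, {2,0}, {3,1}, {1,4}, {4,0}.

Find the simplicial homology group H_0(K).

Order the vertices as 0 < 1 < 2 < 3 < 4. Listing each simplex with vertices in this order, K has dimension 1 with simplices:

  0-simplices (5): [0], [1], [2], [3], [4]
  1-simplices (5): [0,2], [0,4], [1,3], [1,4], [2,3]

Hence C_0 ≅ Z^5, C_1 ≅ Z^5.

The boundary map ∂_1: C_1 → C_0 maps an edge to its endpoints' difference, ∂[p,q] = q − p. For instance
  ∂[1,3] = [3] − [1].
The 5×5 boundary matrix has rank 4 and Smith normal form diag(1,1,1,1).

Reading off H_k = ker ∂_k / im ∂_{k+1}:

  H_0: rank C_0 − rank ∂_1 = 5 − 4 = 1, and the invariant factors of ∂_1 are all 1, so H_0 = Z.

(K is a triangulation of the circle S^1.)

H_0 ≅ Z.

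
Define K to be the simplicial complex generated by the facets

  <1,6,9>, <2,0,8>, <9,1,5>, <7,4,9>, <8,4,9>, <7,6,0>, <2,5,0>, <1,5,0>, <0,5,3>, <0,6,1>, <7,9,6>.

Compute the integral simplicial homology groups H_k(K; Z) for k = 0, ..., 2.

K has 10 vertices, 21 edges, 11 triangles.
rank ∂_0 = 0, rank ∂_1 = 9 ⇒ b_0 = 10 − 0 − 9 = 1; all invariant factors of ∂_1 are 1 so no torsion. So H_0 ≅ Z.
rank ∂_1 = 9, rank ∂_2 = 11 ⇒ b_1 = 21 − 9 − 11 = 1; all invariant factors of ∂_2 are 1 so no torsion. So H_1 ≅ Z.
rank ∂_2 = 11, rank ∂_3 = 0 ⇒ b_2 = 11 − 11 − 0 = 0. So H_2 ≅ 0.

H_0 ≅ Z,  H_1 ≅ Z,  H_2 = 0.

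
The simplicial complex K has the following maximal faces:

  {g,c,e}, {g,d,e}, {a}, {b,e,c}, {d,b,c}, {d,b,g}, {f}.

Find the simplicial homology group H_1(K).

H_1 = Z.

Order the vertices as a < b < c < d < e < f < g. Listing each simplex with vertices in this order, K has dimension 2 with simplices:

  0-simplices (7): a, b, c, d, e, f, g
  1-simplices (10): bc, bd, be, bg, cd, ce, cg, de, dg, eg
  2-simplices (5): bcd, bce, bdg, ceg, deg

Hence C_0 ≅ Z^7, C_1 ≅ Z^10, C_2 ≅ Z^5.

The boundary map ∂_1: C_1 → C_0 maps an edge to its endpoints' difference, ∂[p,q] = q − p. For instance
  ∂bd = d − b.
The resulting 7×10 matrix has rank 4, and its Smith normal form has invariant factors (1,1,1,1).

∂_2: C_2 → C_1 maps a triangle to the signed sum of its edges. For instance
  ∂bce = ce − be + bc,
  ∂bdg = dg − bg + bd.
The 10×5 boundary matrix has rank 5 and Smith normal form diag(1,1,1,1,1).

From H_k ≅ ker(∂_k) / im(∂_{k+1}) we obtain:

  H_1: rank ker ∂_1 − rank ∂_2 = (10 − 4) − 5 = 1, and the invariant factors of ∂_2 are all 1, so H_1 ≅ Z.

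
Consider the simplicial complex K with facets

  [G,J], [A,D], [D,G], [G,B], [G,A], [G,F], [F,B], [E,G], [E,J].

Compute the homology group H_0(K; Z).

H_0 ≅ Z.

K has 7 vertices, 9 edges.
rank ∂_0 = 0, rank ∂_1 = 6 ⇒ b_0 = 7 − 0 − 6 = 1; all invariant factors of ∂_1 are 1 so no torsion. So H_0 ≅ Z.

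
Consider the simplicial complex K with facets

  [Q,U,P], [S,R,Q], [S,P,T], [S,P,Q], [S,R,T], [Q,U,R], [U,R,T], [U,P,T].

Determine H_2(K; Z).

We work with the vertex ordering P < Q < R < S < T < U. The simplices of K, each written with vertices in increasing order, are:

  0-simplices (6): P, Q, R, S, T, U
  1-simplices (12): PQ, PS, PT, PU, QR, QS, QU, RS, RT, RU, ST, TU
  2-simplices (8): PQS, PQU, PST, PTU, QRS, QRU, RST, RTU

giving chain groups C_0 ≅ Z^6, C_1 ≅ Z^12, C_2 ≅ Z^8.

The boundary map ∂_1: C_1 → C_0 maps an edge to its endpoints' difference, ∂[p,q] = q − p.
The resulting 6×12 matrix has rank 5, and its Smith normal form has invariant factors (1,1,1,1,1).

∂_2: C_2 → C_1 sends each 2-simplex [p,q,r] to [q,r] − [p,r] + [p,q]. For instance
  ∂PST = ST − PT + PS,
  ∂PQS = QS − PS + PQ.
The resulting 12×8 matrix has rank 7, and its Smith normal form has invariant factors (1,1,1,1,1,1,1).

From H_k ≅ ker(∂_k) / im(∂_{k+1}) we obtain:

  H_2: rank ker ∂_2 − rank ∂_3 = (8 − 7) − 0 = 1, and there is no ∂_3, so H_2 = Z.

H_2 ≅ Z.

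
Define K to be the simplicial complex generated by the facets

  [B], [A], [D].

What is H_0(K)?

H_0 = Z^3.

Fix the vertex order A < B < D and write every simplex with vertices in increasing order. Then dim K = 0 and the simplices of K are:

  0-simplices (3): A, B, D

Hence C_0 ≅ Z^3.

Now H_k = ker ∂_k / im ∂_{k+1}, so:

  H_0: rank C_0 − rank ∂_1 = 3 − 0 = 3, and there is no ∂_1, so H_0 = Z^3.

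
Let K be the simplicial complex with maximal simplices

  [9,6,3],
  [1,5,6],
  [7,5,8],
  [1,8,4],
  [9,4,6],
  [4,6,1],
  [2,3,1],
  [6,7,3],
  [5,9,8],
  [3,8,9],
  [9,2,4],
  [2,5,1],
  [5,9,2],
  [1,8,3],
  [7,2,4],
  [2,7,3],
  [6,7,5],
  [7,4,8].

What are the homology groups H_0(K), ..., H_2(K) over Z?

We work with the vertex ordering 1 < 2 < 3 < 4 < 5 < 6 < 7 < 8 < 9. The simplices of K, each written with vertices in increasing order, are:

  0-simplices (9): [1], [2], [3], [4], [5], [6], [7], [8], [9]
  1-simplices (27): (27 of them)
  2-simplices (18): [1,2,3], [1,2,5], [1,3,8], [1,4,6], [1,4,8], [1,5,6], [2,3,7], [2,4,7], [2,4,9], [2,5,9], [3,6,7], [3,6,9], [3,8,9], [4,6,9], [4,7,8], [5,6,7], [5,7,8], [5,8,9]

Hence C_0 ≅ Z^9, C_1 ≅ Z^27, C_2 ≅ Z^18.

∂_1: C_1 → C_0 is given by ∂[p,q] = [q] − [p].
As a 9×27 matrix over Z this has rank 8, with invariant factors (1,1,1,1,1,1,1,1).

The boundary map ∂_2: C_2 → C_1 maps a triangle to the signed sum of its edges. For instance
  ∂[1,4,8] = [4,8] − [1,8] + [1,4],
  ∂[2,5,9] = [5,9] − [2,9] + [2,5].
The resulting 27×18 matrix has rank 17, and its Smith normal form has invariant factors (1,1,1,1,1,1,1,1,1,1,1,1,1,1,1,1,1).

From H_k ≅ ker(∂_k) / im(∂_{k+1}) we obtain:

  H_0: rank C_0 − rank ∂_1 = 9 − 8 = 1, and the invariant factors of ∂_1 are all 1, so H_0 ≅ Z.
  H_1: rank ker ∂_1 − rank ∂_2 = (27 − 8) − 17 = 2, and the invariant factors of ∂_2 are all 1, so H_1 ≅ Z^2.
  H_2: rank ker ∂_2 − rank ∂_3 = (18 − 17) − 0 = 1, and there is no ∂_3, so H_2 ≅ Z.

As a check, the Euler characteristic is 9 − 27 + 18 = 0, which agrees with 1 − 2 + 1 = 0.
(K is a triangulation of the torus T^2.)

H_0 ≅ Z,  H_1 ≅ Z^2,  H_2 ≅ Z.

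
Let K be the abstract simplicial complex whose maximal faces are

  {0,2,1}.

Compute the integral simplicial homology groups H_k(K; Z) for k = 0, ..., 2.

Fix the vertex order 0 < 1 < 2 and write every simplex with vertices in increasing order. Then dim K = 2 and the simplices of K are:

  0-simplices (3): [0], [1], [2]
  1-simplices (3): [0,1], [0,2], [1,2]
  2-simplices (1): [0,1,2]

so the chain groups are C_0 ≅ Z^3, C_1 ≅ Z^3, C_2 ≅ Z^1.

∂_1: C_1 → C_0 maps an edge to its endpoints' difference, ∂[p,q] = q − p. For instance
  ∂[0,2] = [2] − [0].
This gives a 3×3 integer matrix of rank 2; reducing to Smith normal form yields diagonal entries (1,1).

Boundary ∂_2: C_2 → C_1 maps a triangle to the signed sum of its edges. For instance
  ∂[0,1,2] = [1,2] − [0,2] + [0,1].
As a 3×1 matrix over Z this has rank 1, with invariant factors (1).

From H_k ≅ ker(∂_k) / im(∂_{k+1}) we obtain:

  H_0: rank C_0 − rank ∂_1 = 3 − 2 = 1, and the invariant factors of ∂_1 are all 1, so H_0 ≅ Z.
  H_1: rank ker ∂_1 − rank ∂_2 = (3 − 2) − 1 = 0, and the invariant factors of ∂_2 are all 1, so H_1 ≅ 0.
  H_2: rank ker ∂_2 − rank ∂_3 = (1 − 1) − 0 = 0, and there is no ∂_3, so H_2 ≅ 0.

(K is a triangulation of the 2-simplex.)

H_0 = Z,  H_1 = 0,  H_2 = 0.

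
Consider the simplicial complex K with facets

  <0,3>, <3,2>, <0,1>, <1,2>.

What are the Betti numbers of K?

b_0 = 1, b_1 = 1.

K has 4 vertices, 4 edges.
rank ∂_0 = 0, rank ∂_1 = 3 ⇒ b_0 = 4 − 0 − 3 = 1; all invariant factors of ∂_1 are 1 so no torsion. So H_0 = Z.
rank ∂_1 = 3, rank ∂_2 = 0 ⇒ b_1 = 4 − 3 − 0 = 1. So H_1 = Z.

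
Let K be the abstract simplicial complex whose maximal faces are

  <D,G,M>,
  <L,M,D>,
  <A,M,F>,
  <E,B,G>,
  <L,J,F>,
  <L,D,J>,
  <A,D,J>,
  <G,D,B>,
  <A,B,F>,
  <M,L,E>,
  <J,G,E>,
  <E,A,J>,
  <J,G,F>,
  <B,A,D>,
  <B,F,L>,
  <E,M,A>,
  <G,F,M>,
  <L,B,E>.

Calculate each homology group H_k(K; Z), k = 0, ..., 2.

We work with the vertex ordering A < B < D < E < F < G < J < L < M. The simplices of K, each written with vertices in increasing order, are:

  0-simplices (9): A, B, D, E, F, G, J, L, M
  1-simplices (27): AB, AD, AE, AF, AJ, AM, BD, BE, BF, BG, BL, DG, DJ, DL, DM, EG, EJ, EL, EM, FG, FJ, FL, FM, GJ, GM, JL, LM
  2-simplices (18): ABD, ABF, ADJ, AEJ, AEM, AFM, BDG, BEG, BEL, BFL, DGM, DJL, DLM, EGJ, ELM, FGJ, FGM, FJL

giving chain groups C_0 ≅ Z^9, C_1 ≅ Z^27, C_2 ≅ Z^18.

The boundary map ∂_1: C_1 → C_0 is given by ∂[p,q] = [q] − [p]. For instance
  ∂BL = L − B.
As a 9×27 matrix over Z this has rank 8, with invariant factors (1,1,1,1,1,1,1,1).

Boundary ∂_2: C_2 → C_1 sends each 2-simplex [p,q,r] to [q,r] − [p,r] + [p,q]. For instance
  ∂AEM = EM − AM + AE,
  ∂DLM = LM − DM + DL.
As a 27×18 matrix over Z this has rank 17, with invariant factors (1,1,1,1,1,1,1,1,1,1,1,1,1,1,1,1,1).

From H_k ≅ ker(∂_k) / im(∂_{k+1}) we obtain:

  H_0: rank C_0 − rank ∂_1 = 9 − 8 = 1, and the invariant factors of ∂_1 are all 1, so H_0 ≅ Z.
  H_1: rank ker ∂_1 − rank ∂_2 = (27 − 8) − 17 = 2, and the invariant factors of ∂_2 are all 1, so H_1 ≅ Z^2.
  H_2: rank ker ∂_2 − rank ∂_3 = (18 − 17) − 0 = 1, and there is no ∂_3, so H_2 ≅ Z.

H_0 = Z,  H_1 = Z^2,  H_2 = Z.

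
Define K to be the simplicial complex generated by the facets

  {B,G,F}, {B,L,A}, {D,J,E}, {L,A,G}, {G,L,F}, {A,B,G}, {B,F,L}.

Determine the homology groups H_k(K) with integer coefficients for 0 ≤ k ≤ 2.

Fix the vertex order A < B < D < E < F < G < J < L and write every simplex with vertices in increasing order. Then dim K = 2 and the simplices of K are:

  0-simplices (8): A, B, D, E, F, G, J, L
  1-simplices (12): AB, AG, AL, BF, BG, BL, DE, DJ, EJ, FG, FL, GL
  2-simplices (7): ABG, ABL, AGL, BFG, BFL, DEJ, FGL

giving chain groups C_0 ≅ Z^8, C_1 ≅ Z^12, C_2 ≅ Z^7.

The boundary map ∂_1: C_1 → C_0 maps an edge to its endpoints' difference, ∂[p,q] = q − p.
The 8×12 boundary matrix has rank 6 and Smith normal form diag(1,1,1,1,1,1).

∂_2: C_2 → C_1 maps a triangle to the signed sum of its edges. For instance
  ∂FGL = GL − FL + FG,
  ∂DEJ = EJ − DJ + DE.
The 12×7 boundary matrix has rank 6 and Smith normal form diag(1,1,1,1,1,1).

Computing H_k = (kernel of ∂_k) / (image of ∂_{k+1}):

  H_0: rank C_0 − rank ∂_1 = 8 − 6 = 2, and the invariant factors of ∂_1 are all 1, so H_0 ≅ Z^2.
  H_1: rank ker ∂_1 − rank ∂_2 = (12 − 6) − 6 = 0, and the invariant factors of ∂_2 are all 1, so H_1 ≅ 0.
  H_2: rank ker ∂_2 − rank ∂_3 = (7 − 6) − 0 = 1, and there is no ∂_3, so H_2 ≅ Z.

H_0 ≅ Z^2,  H_1 = 0,  H_2 ≅ Z.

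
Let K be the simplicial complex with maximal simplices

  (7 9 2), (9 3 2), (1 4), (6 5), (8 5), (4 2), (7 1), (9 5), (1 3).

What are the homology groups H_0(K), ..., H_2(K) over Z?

We work with the vertex ordering 1 < 2 < 3 < 4 < 5 < 6 < 7 < 8 < 9. The simplices of K, each written with vertices in increasing order, are:

  0-simplices (9): [1], [2], [3], [4], [5], [6], [7], [8], [9]
  1-simplices (12): [1,3], [1,4], [1,7], [2,3], [2,4], [2,7], [2,9], [3,9], [5,6], [5,8], [5,9], [7,9]
  2-simplices (2): [2,3,9], [2,7,9]

so the chain groups are C_0 ≅ Z^9, C_1 ≅ Z^12, C_2 ≅ Z^2.

Boundary ∂_1: C_1 → C_0 maps an edge to its endpoints' difference, ∂[p,q] = q − p. For instance
  ∂[2,9] = [9] − [2].
As a 9×12 matrix over Z this has rank 8, with invariant factors (1,1,1,1,1,1,1,1).

Boundary ∂_2: C_2 → C_1 acts by ∂[p,q,r] = [q,r] − [p,r] + [p,q]. For instance
  ∂[2,7,9] = [7,9] − [2,9] + [2,7],
  ∂[2,3,9] = [3,9] − [2,9] + [2,3].
The 12×2 boundary matrix has rank 2 and Smith normal form diag(1,1).

From H_k ≅ ker(∂_k) / im(∂_{k+1}) we obtain:

  H_0: rank C_0 − rank ∂_1 = 9 − 8 = 1, and the invariant factors of ∂_1 are all 1, so H_0 ≅ Z.
  H_1: rank ker ∂_1 − rank ∂_2 = (12 − 8) − 2 = 2, and the invariant factors of ∂_2 are all 1, so H_1 ≅ Z^2.
  H_2: rank ker ∂_2 − rank ∂_3 = (2 − 2) − 0 = 0, and there is no ∂_3, so H_2 ≅ 0.

H_0 ≅ Z,  H_1 ≅ Z^2,  H_2 = 0.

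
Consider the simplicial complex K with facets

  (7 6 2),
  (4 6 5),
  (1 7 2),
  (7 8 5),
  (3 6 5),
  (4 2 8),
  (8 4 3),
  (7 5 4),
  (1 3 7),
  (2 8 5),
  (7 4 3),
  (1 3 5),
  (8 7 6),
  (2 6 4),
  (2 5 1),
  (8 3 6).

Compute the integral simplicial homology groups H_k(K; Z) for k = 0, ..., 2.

Order the vertices as 1 < 2 < 3 < 4 < 5 < 6 < 7 < 8. Listing each simplex with vertices in this order, K has dimension 2 with simplices:

  0-simplices (8): [1], [2], [3], [4], [5], [6], [7], [8]
  1-simplices (24): (24 of them)
  2-simplices (16): [1,2,5], [1,2,7], [1,3,5], [1,3,7], [2,4,6], [2,4,8], [2,5,8], [2,6,7], [3,4,7], [3,4,8], [3,5,6], [3,6,8], [4,5,6], [4,5,7], [5,7,8], [6,7,8]

Hence C_0 ≅ Z^8, C_1 ≅ Z^24, C_2 ≅ Z^16.

The boundary map ∂_1: C_1 → C_0 is given by ∂[p,q] = [q] − [p].
The resulting 8×24 matrix has rank 7, and its Smith normal form has invariant factors (1,1,1,1,1,1,1).

The boundary map ∂_2: C_2 → C_1 maps a triangle to the signed sum of its edges. For instance
  ∂[1,3,7] = [3,7] − [1,7] + [1,3],
  ∂[4,5,6] = [5,6] − [4,6] + [4,5].
The resulting 24×16 matrix has rank 15, and its Smith normal form has invariant factors (1,1,1,1,1,1,1,1,1,1,1,1,1,1,1).

Now H_k = ker ∂_k / im ∂_{k+1}, so:

  H_0: rank C_0 − rank ∂_1 = 8 − 7 = 1, and the invariant factors of ∂_1 are all 1, so H_0 ≅ Z.
  H_1: rank ker ∂_1 − rank ∂_2 = (24 − 7) − 15 = 2, and the invariant factors of ∂_2 are all 1, so H_1 ≅ Z^2.
  H_2: rank ker ∂_2 − rank ∂_3 = (16 − 15) − 0 = 1, and there is no ∂_3, so H_2 ≅ Z.

As a check, the Euler characteristic is 8 − 24 + 16 = 0, which agrees with 1 − 2 + 1 = 0.
(K is a triangulation of the torus T^2.)

H_0 = Z,  H_1 = Z^2,  H_2 = Z.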